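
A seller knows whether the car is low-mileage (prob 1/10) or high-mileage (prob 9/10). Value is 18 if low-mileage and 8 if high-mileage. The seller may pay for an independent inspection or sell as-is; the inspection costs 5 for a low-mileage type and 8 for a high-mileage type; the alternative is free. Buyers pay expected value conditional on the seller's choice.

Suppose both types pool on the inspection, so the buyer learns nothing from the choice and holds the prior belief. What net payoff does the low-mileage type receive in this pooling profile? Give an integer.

4

Pooled price = 1/10·18 + 9/10·8 = 9.
low-mileage pays cost 5 for the inspection, so net payoff = 9 − 5 = 4.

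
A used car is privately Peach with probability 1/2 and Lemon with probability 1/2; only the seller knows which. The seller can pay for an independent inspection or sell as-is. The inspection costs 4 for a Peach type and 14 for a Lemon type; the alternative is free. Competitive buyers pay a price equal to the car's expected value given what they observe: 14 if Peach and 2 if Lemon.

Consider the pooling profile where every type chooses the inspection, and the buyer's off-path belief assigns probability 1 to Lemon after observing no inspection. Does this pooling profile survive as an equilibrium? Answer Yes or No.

No

On path, the buyer holds the prior and pays 1/2·14 + 1/2·2 = 8. Off path (no inspection), believing Lemon, it pays 2.
Peach: the inspection nets 8 − 4 = 4; no inspection nets 2. Peach stays.
Lemon: the inspection nets 8 − 14 = -6; no inspection nets 2. Lemon would deviate.
A type deviates, so pooling fails.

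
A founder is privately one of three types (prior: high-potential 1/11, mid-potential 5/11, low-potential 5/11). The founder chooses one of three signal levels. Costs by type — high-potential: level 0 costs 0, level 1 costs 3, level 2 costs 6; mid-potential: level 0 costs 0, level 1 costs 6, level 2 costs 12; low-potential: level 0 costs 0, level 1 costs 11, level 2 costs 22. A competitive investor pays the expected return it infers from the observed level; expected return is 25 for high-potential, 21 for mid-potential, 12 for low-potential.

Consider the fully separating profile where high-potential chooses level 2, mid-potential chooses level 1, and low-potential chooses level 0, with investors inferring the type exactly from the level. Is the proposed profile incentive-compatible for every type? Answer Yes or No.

Separating valuations: level 2 → 25, level 1 → 21, level 0 → 12.
high-potential (assigned level 2): level 0: 12 − 0 = 12; level 1: 21 − 3 = 18; level 2: 25 − 6 = 19. high-potential stays.
mid-potential (assigned level 1): level 0: 12 − 0 = 12; level 1: 21 − 6 = 15; level 2: 25 − 12 = 13. mid-potential stays.
low-potential (assigned level 0): level 0: 12 − 0 = 12; level 1: 21 − 11 = 10; level 2: 25 − 22 = 3. low-potential stays.
Every type prefers its assigned level; separation holds.

Yes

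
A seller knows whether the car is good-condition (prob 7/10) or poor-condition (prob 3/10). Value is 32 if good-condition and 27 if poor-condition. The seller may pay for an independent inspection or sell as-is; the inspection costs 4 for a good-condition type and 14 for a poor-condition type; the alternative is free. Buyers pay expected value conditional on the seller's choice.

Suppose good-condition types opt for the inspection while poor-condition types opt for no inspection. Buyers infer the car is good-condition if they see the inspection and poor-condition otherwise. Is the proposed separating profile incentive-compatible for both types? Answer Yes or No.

Under these beliefs, the inspection earns price 32 and no inspection earns price 27.
good-condition: the inspection nets 32 − 4 = 28; no inspection nets 27. good-condition prefers the inspection.
poor-condition: the inspection nets 32 − 14 = 18; no inspection nets 27. poor-condition prefers no inspection.
Neither type deviates, so the separating profile is an equilibrium.

Yes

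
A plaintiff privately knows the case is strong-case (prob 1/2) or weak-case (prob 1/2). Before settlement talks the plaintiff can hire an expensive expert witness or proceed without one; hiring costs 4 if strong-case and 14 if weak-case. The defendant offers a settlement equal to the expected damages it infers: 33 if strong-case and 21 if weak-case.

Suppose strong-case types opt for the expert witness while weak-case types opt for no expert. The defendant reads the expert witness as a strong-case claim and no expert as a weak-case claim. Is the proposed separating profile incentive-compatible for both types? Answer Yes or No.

Under these beliefs, the expert witness earns settlement 33 and no expert earns settlement 21.
strong-case: the expert witness nets 33 − 4 = 29; no expert nets 21. strong-case prefers the expert witness.
weak-case: the expert witness nets 33 − 14 = 19; no expert nets 21. weak-case prefers no expert.
Neither type deviates, so the separating profile is an equilibrium.

Yes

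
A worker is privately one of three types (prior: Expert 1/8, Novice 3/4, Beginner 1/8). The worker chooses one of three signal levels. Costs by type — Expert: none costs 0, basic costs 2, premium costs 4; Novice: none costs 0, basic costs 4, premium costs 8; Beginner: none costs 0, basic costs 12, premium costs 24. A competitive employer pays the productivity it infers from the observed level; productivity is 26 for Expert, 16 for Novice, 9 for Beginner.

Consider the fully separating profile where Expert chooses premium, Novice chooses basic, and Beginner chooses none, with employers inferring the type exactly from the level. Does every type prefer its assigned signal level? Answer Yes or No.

No

Separating wages: premium → 26, basic → 16, none → 9.
Expert (assigned premium): none: 9 − 0 = 9; basic: 16 − 2 = 14; premium: 26 − 4 = 22. Expert stays.
Novice (assigned basic): none: 9 − 0 = 9; basic: 16 − 4 = 12; premium: 26 − 8 = 18. Novice prefers premium.
Beginner (assigned none): none: 9 − 0 = 9; basic: 16 − 12 = 4; premium: 26 − 24 = 2. Beginner stays.
At least one type deviates; the separating profile fails.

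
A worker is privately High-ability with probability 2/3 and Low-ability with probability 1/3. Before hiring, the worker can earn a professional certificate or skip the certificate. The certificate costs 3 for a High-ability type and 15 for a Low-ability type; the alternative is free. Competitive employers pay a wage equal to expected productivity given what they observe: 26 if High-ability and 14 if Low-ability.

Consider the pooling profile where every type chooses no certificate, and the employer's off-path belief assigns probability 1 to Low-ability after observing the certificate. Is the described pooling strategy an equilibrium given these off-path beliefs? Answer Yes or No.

On path, the employer holds the prior and pays 2/3·26 + 1/3·14 = 22. Off path (the certificate), believing Low-ability, it pays 14.
High-ability: no certificate nets 22; the certificate nets 14 − 3 = 11. High-ability stays.
Low-ability: no certificate nets 22; the certificate nets 14 − 15 = -1. Low-ability stays.
No type deviates, so pooling is sustained.

Yes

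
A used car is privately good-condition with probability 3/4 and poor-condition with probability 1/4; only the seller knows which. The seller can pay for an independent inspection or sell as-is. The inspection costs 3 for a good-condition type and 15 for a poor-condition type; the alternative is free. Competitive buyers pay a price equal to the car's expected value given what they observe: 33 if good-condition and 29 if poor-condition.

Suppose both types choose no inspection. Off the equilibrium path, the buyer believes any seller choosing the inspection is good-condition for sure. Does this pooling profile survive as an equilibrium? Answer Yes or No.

On path, the buyer holds the prior and pays 3/4·33 + 1/4·29 = 32. Off path (the inspection), believing good-condition, it pays 33.
good-condition: no inspection nets 32; the inspection nets 33 − 3 = 30. good-condition stays.
poor-condition: no inspection nets 32; the inspection nets 33 − 15 = 18. poor-condition stays.
No type deviates, so pooling is sustained.

Yes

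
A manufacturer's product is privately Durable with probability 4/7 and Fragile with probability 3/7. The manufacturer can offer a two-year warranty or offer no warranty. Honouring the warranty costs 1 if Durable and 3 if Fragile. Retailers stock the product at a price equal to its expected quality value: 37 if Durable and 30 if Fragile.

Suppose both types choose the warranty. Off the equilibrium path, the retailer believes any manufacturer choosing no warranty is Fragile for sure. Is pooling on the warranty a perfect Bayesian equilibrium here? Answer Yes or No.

On path, the retailer holds the prior and pays 4/7·37 + 3/7·30 = 34. Off path (no warranty), believing Fragile, it pays 30.
Durable: the warranty nets 34 − 1 = 33; no warranty nets 30. Durable stays.
Fragile: the warranty nets 34 − 3 = 31; no warranty nets 30. Fragile stays.
No type deviates, so pooling is sustained.

Yes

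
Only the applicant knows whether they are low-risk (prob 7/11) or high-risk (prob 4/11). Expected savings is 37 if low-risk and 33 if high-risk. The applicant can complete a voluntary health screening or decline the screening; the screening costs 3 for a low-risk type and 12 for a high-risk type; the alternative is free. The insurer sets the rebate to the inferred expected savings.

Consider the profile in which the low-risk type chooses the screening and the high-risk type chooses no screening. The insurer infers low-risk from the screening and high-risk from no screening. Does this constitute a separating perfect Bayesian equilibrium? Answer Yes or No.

Under these beliefs, the screening earns rebate 37 and no screening earns rebate 33.
low-risk: the screening nets 37 − 3 = 34; no screening nets 33. low-risk prefers the screening.
high-risk: the screening nets 37 − 12 = 25; no screening nets 33. high-risk prefers no screening.
Neither type deviates, so the separating profile is an equilibrium.

Yes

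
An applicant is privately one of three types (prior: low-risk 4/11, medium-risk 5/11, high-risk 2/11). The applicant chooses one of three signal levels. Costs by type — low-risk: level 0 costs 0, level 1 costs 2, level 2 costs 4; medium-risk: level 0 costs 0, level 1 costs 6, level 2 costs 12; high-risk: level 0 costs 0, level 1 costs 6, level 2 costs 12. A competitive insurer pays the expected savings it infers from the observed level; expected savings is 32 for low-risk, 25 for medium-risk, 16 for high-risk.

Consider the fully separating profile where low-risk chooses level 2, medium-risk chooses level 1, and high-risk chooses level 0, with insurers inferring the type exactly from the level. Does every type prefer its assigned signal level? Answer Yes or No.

No

Separating rebates: level 2 → 32, level 1 → 25, level 0 → 16.
low-risk (assigned level 2): level 0: 16 − 0 = 16; level 1: 25 − 2 = 23; level 2: 32 − 4 = 28. low-risk stays.
medium-risk (assigned level 1): level 0: 16 − 0 = 16; level 1: 25 − 6 = 19; level 2: 32 − 12 = 20. medium-risk prefers level 2.
high-risk (assigned level 0): level 0: 16 − 0 = 16; level 1: 25 − 6 = 19; level 2: 32 − 12 = 20. high-risk prefers level 2.
At least one type deviates; the separating profile fails.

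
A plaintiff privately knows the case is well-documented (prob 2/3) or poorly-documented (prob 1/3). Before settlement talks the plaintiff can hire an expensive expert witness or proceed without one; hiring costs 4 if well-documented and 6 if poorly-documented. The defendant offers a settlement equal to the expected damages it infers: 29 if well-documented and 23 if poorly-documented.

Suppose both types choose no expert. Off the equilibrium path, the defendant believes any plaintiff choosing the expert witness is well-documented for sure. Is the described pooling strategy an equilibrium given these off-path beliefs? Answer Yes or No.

Yes

On path, the defendant holds the prior and pays 2/3·29 + 1/3·23 = 27. Off path (the expert witness), believing well-documented, it pays 29.
well-documented: no expert nets 27; the expert witness nets 29 − 4 = 25. well-documented stays.
poorly-documented: no expert nets 27; the expert witness nets 29 − 6 = 23. poorly-documented stays.
No type deviates, so pooling is sustained.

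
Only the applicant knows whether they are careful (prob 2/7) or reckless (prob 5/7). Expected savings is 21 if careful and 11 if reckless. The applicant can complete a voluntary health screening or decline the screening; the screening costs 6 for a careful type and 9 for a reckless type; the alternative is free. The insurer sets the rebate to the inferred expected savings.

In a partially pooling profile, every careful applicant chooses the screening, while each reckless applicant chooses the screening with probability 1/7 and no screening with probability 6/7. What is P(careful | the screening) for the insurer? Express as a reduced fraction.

14/19

P(the screening) = (2/7)·1 + (5/7)·(1/7) = 19/49.
By Bayes' rule, P(careful | the screening) = (2/7) / (19/49) = 14/19.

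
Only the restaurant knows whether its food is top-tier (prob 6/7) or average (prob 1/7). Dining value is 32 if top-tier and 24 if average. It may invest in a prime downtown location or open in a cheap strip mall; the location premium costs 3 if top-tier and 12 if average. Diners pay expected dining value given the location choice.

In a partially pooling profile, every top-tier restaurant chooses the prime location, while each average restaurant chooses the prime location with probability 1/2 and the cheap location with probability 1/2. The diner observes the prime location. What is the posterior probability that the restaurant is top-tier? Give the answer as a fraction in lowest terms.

P(the prime location) = (6/7)·1 + (1/7)·(1/2) = 13/14.
By Bayes' rule, P(top-tier | the prime location) = (6/7) / (13/14) = 12/13.

12/13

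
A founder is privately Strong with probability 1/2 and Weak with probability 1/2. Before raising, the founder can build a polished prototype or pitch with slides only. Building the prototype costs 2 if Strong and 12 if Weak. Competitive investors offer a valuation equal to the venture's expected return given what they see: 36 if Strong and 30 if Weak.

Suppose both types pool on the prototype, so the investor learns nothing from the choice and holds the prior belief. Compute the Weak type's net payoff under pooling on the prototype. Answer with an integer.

Pooled valuation = 1/2·36 + 1/2·30 = 33.
Weak pays cost 12 for the prototype, so net payoff = 33 − 12 = 21.

21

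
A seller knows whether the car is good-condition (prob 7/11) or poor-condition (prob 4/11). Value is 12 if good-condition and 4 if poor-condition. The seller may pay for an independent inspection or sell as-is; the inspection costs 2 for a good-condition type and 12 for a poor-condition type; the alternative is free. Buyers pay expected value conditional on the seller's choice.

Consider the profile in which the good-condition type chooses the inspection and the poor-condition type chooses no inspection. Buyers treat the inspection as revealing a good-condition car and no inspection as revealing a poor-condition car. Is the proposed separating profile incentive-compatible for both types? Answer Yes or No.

Yes

Under these beliefs, the inspection earns price 12 and no inspection earns price 4.
good-condition: the inspection nets 12 − 2 = 10; no inspection nets 4. good-condition prefers the inspection.
poor-condition: the inspection nets 12 − 12 = 0; no inspection nets 4. poor-condition prefers no inspection.
Neither type deviates, so the separating profile is an equilibrium.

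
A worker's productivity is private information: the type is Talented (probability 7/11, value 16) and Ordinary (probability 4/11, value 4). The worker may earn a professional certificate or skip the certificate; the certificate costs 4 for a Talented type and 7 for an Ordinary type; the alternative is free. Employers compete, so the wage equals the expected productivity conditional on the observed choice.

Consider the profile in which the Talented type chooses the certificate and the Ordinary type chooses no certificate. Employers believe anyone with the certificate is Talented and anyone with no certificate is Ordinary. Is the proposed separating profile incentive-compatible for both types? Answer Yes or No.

No

Under these beliefs, the certificate earns wage 16 and no certificate earns wage 4.
Talented: the certificate nets 16 − 4 = 12; no certificate nets 4. Talented prefers the certificate.
Ordinary: the certificate nets 16 − 7 = 9; no certificate nets 4. Ordinary would deviate to the certificate.
Ordinary has a profitable deviation, so the profile is not an equilibrium.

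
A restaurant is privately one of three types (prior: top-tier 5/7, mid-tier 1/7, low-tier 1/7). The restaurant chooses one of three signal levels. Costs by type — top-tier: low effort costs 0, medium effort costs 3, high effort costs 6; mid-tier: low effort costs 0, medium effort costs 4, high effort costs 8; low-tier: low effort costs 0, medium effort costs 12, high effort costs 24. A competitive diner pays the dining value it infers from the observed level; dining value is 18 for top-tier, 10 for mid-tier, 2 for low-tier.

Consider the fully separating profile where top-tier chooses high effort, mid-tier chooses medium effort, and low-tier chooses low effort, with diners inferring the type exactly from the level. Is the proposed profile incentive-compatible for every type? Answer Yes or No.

No

Separating price premiums: high effort → 18, medium effort → 10, low effort → 2.
top-tier (assigned high effort): low effort: 2 − 0 = 2; medium effort: 10 − 3 = 7; high effort: 18 − 6 = 12. top-tier stays.
mid-tier (assigned medium effort): low effort: 2 − 0 = 2; medium effort: 10 − 4 = 6; high effort: 18 − 8 = 10. mid-tier prefers high effort.
low-tier (assigned low effort): low effort: 2 − 0 = 2; medium effort: 10 − 12 = -2; high effort: 18 − 24 = -6. low-tier stays.
At least one type deviates; the separating profile fails.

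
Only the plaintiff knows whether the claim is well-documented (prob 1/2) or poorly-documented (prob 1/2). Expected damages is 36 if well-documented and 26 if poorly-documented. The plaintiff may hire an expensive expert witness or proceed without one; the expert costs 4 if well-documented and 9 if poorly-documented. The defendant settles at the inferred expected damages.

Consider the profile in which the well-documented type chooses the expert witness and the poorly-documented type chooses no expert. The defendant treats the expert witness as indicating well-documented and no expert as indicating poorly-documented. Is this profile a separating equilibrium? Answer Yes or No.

No

Under these beliefs, the expert witness earns settlement 36 and no expert earns settlement 26.
well-documented: the expert witness nets 36 − 4 = 32; no expert nets 26. well-documented prefers the expert witness.
poorly-documented: the expert witness nets 36 − 9 = 27; no expert nets 26. poorly-documented would deviate to the expert witness.
poorly-documented has a profitable deviation, so the profile is not an equilibrium.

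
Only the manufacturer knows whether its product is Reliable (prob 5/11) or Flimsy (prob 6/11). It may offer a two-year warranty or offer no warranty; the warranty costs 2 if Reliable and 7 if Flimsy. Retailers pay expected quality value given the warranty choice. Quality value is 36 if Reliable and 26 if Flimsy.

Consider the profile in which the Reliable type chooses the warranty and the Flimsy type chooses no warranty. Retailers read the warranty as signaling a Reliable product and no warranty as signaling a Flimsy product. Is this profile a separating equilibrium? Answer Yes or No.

Under these beliefs, the warranty earns price 36 and no warranty earns price 26.
Reliable: the warranty nets 36 − 2 = 34; no warranty nets 26. Reliable prefers the warranty.
Flimsy: the warranty nets 36 − 7 = 29; no warranty nets 26. Flimsy would deviate to the warranty.
Flimsy has a profitable deviation, so the profile is not an equilibrium.

No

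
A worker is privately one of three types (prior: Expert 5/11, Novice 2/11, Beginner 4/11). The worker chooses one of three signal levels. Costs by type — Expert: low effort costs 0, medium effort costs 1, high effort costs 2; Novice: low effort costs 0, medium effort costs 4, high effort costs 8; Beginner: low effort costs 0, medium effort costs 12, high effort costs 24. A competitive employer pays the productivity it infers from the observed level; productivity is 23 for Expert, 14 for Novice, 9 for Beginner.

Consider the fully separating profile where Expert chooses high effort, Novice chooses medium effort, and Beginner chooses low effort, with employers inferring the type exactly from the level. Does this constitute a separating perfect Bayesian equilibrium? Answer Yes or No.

Separating wages: high effort → 23, medium effort → 14, low effort → 9.
Expert (assigned high effort): low effort: 9 − 0 = 9; medium effort: 14 − 1 = 13; high effort: 23 − 2 = 21. Expert stays.
Novice (assigned medium effort): low effort: 9 − 0 = 9; medium effort: 14 − 4 = 10; high effort: 23 − 8 = 15. Novice prefers high effort.
Beginner (assigned low effort): low effort: 9 − 0 = 9; medium effort: 14 − 12 = 2; high effort: 23 − 24 = -1. Beginner stays.
At least one type deviates; the separating profile fails.

No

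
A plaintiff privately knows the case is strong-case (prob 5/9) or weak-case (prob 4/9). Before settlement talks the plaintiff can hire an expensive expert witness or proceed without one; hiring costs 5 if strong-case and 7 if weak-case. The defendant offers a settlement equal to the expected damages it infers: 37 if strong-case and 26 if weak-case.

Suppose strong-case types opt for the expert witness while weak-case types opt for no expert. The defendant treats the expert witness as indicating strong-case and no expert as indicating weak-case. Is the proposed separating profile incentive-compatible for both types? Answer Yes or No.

Under these beliefs, the expert witness earns settlement 37 and no expert earns settlement 26.
strong-case: the expert witness nets 37 − 5 = 32; no expert nets 26. strong-case prefers the expert witness.
weak-case: the expert witness nets 37 − 7 = 30; no expert nets 26. weak-case would deviate to the expert witness.
weak-case has a profitable deviation, so the profile is not an equilibrium.

No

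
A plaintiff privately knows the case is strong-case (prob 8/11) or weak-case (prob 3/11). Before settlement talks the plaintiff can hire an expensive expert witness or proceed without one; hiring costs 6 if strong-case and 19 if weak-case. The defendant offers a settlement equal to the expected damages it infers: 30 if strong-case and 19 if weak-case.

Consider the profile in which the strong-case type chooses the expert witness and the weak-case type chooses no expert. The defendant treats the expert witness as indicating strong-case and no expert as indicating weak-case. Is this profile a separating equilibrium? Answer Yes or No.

Yes

Under these beliefs, the expert witness earns settlement 30 and no expert earns settlement 19.
strong-case: the expert witness nets 30 − 6 = 24; no expert nets 19. strong-case prefers the expert witness.
weak-case: the expert witness nets 30 − 19 = 11; no expert nets 19. weak-case prefers no expert.
Neither type deviates, so the separating profile is an equilibrium.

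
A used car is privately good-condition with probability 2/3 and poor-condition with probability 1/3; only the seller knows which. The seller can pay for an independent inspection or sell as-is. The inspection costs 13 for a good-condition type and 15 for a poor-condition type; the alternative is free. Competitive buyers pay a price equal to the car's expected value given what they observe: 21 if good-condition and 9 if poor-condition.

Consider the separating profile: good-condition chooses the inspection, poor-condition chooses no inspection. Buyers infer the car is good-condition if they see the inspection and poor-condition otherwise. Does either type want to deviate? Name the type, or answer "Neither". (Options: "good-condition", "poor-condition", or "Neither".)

The inspection pays 21; no inspection pays 9.
good-condition: assigned the inspection, nets 21 − 13 = 8; deviating to no inspection nets 9.
poor-condition: assigned no inspection, nets 9; deviating to the inspection nets 21 − 15 = 6.
The good-condition type gains 1 by deviating.

good-condition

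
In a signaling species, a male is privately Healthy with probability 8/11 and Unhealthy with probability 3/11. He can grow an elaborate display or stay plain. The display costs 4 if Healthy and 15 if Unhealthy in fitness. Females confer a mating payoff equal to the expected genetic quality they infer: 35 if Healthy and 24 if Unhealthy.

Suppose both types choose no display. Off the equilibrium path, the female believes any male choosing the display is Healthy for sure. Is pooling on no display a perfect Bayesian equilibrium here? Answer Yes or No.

Yes

On path, the female holds the prior and pays 8/11·35 + 3/11·24 = 32. Off path (the display), believing Healthy, it pays 35.
Healthy: no display nets 32; the display nets 35 − 4 = 31. Healthy stays.
Unhealthy: no display nets 32; the display nets 35 − 15 = 20. Unhealthy stays.
No type deviates, so pooling is sustained.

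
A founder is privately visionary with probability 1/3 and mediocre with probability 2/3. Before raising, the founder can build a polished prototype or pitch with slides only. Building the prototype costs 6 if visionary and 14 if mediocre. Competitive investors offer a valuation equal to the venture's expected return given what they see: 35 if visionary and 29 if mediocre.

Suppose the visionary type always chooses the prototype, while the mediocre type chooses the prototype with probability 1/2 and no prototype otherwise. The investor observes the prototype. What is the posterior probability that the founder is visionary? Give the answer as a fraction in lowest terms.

P(the prototype) = (1/3)·1 + (2/3)·(1/2) = 2/3.
By Bayes' rule, P(visionary | the prototype) = (1/3) / (2/3) = 1/2.

1/2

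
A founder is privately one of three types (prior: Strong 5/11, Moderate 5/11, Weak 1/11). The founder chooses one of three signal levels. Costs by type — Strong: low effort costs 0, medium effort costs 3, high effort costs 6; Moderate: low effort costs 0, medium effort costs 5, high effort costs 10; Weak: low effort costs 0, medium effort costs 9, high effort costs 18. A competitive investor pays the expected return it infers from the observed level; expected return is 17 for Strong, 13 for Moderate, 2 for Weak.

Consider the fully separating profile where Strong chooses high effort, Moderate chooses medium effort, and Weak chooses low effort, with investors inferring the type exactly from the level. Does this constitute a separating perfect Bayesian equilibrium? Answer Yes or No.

No

Separating valuations: high effort → 17, medium effort → 13, low effort → 2.
Strong (assigned high effort): low effort: 2 − 0 = 2; medium effort: 13 − 3 = 10; high effort: 17 − 6 = 11. Strong stays.
Moderate (assigned medium effort): low effort: 2 − 0 = 2; medium effort: 13 − 5 = 8; high effort: 17 − 10 = 7. Moderate stays.
Weak (assigned low effort): low effort: 2 − 0 = 2; medium effort: 13 − 9 = 4; high effort: 17 − 18 = -1. Weak prefers medium effort.
At least one type deviates; the separating profile fails.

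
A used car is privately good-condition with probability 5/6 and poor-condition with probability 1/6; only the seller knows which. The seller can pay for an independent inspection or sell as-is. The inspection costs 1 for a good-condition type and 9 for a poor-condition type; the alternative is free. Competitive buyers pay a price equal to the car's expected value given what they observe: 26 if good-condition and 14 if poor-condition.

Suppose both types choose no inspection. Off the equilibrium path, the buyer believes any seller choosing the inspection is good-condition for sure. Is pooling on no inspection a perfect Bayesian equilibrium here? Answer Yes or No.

No

On path, the buyer holds the prior and pays 5/6·26 + 1/6·14 = 24. Off path (the inspection), believing good-condition, it pays 26.
good-condition: no inspection nets 24; the inspection nets 26 − 1 = 25. good-condition would deviate.
poor-condition: no inspection nets 24; the inspection nets 26 − 9 = 17. poor-condition stays.
A type deviates, so pooling fails.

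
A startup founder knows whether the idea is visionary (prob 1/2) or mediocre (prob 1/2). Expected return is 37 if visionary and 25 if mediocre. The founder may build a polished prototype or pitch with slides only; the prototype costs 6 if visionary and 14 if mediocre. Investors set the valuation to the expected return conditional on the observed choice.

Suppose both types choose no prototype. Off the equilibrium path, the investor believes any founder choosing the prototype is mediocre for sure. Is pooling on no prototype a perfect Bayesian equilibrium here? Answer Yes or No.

Yes

On path, the investor holds the prior and pays 1/2·37 + 1/2·25 = 31. Off path (the prototype), believing mediocre, it pays 25.
visionary: no prototype nets 31; the prototype nets 25 − 6 = 19. visionary stays.
mediocre: no prototype nets 31; the prototype nets 25 − 14 = 11. mediocre stays.
No type deviates, so pooling is sustained.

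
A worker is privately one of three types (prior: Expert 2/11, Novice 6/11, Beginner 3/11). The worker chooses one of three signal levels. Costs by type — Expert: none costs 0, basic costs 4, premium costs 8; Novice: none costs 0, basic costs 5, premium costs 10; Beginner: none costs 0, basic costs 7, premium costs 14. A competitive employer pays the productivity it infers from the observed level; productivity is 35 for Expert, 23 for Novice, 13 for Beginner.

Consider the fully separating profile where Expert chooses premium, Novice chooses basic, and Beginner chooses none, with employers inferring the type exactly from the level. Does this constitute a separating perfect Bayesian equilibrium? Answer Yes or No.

Separating wages: premium → 35, basic → 23, none → 13.
Expert (assigned premium): none: 13 − 0 = 13; basic: 23 − 4 = 19; premium: 35 − 8 = 27. Expert stays.
Novice (assigned basic): none: 13 − 0 = 13; basic: 23 − 5 = 18; premium: 35 − 10 = 25. Novice prefers premium.
Beginner (assigned none): none: 13 − 0 = 13; basic: 23 − 7 = 16; premium: 35 − 14 = 21. Beginner prefers premium.
At least one type deviates; the separating profile fails.

No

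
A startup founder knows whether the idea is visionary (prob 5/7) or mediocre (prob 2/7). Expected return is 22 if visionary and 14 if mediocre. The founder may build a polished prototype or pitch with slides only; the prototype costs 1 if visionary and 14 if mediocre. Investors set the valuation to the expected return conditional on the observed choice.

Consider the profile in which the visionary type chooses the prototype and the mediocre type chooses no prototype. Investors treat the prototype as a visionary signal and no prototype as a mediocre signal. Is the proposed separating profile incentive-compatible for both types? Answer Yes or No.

Under these beliefs, the prototype earns valuation 22 and no prototype earns valuation 14.
visionary: the prototype nets 22 − 1 = 21; no prototype nets 14. visionary prefers the prototype.
mediocre: the prototype nets 22 − 14 = 8; no prototype nets 14. mediocre prefers no prototype.
Neither type deviates, so the separating profile is an equilibrium.

Yes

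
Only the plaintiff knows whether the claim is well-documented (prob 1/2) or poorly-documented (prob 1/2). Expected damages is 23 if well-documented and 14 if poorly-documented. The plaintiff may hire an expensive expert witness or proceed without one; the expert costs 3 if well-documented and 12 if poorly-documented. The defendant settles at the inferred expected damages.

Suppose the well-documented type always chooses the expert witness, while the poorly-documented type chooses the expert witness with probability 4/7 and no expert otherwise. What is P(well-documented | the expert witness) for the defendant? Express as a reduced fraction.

P(the expert witness) = (1/2)·1 + (1/2)·(4/7) = 11/14.
By Bayes' rule, P(well-documented | the expert witness) = (1/2) / (11/14) = 7/11.

7/11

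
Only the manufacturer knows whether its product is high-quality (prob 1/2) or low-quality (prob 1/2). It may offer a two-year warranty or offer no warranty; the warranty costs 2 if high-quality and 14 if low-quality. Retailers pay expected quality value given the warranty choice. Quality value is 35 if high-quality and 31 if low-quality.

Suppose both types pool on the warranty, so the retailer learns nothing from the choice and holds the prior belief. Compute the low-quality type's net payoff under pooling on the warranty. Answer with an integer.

19

Pooled price = 1/2·35 + 1/2·31 = 33.
low-quality pays cost 14 for the warranty, so net payoff = 33 − 14 = 19.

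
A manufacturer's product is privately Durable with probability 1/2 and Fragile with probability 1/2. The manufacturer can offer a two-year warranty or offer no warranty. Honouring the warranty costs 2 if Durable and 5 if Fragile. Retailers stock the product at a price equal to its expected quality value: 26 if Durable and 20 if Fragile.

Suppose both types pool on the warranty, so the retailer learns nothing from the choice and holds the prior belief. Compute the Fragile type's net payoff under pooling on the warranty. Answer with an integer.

18

Pooled price = 1/2·26 + 1/2·20 = 23.
Fragile pays cost 5 for the warranty, so net payoff = 23 − 5 = 18.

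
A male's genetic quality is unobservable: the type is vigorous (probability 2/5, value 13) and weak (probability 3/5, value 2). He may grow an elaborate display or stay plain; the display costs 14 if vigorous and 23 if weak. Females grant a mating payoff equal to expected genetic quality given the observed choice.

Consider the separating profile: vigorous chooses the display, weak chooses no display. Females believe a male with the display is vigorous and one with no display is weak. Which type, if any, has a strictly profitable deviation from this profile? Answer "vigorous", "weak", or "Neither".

The display pays 13; no display pays 2.
vigorous: assigned the display, nets 13 − 14 = -1; deviating to no display nets 2.
weak: assigned no display, nets 2; deviating to the display nets 13 − 23 = -10.
The vigorous type gains 3 by deviating.

vigorous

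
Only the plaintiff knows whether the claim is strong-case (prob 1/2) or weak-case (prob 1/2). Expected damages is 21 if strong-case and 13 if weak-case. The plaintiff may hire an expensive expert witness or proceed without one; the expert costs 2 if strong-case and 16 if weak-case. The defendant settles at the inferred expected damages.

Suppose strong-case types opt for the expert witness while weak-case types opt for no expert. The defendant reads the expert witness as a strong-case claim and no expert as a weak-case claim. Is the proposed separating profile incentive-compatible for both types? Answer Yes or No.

Under these beliefs, the expert witness earns settlement 21 and no expert earns settlement 13.
strong-case: the expert witness nets 21 − 2 = 19; no expert nets 13. strong-case prefers the expert witness.
weak-case: the expert witness nets 21 − 16 = 5; no expert nets 13. weak-case prefers no expert.
Neither type deviates, so the separating profile is an equilibrium.

Yes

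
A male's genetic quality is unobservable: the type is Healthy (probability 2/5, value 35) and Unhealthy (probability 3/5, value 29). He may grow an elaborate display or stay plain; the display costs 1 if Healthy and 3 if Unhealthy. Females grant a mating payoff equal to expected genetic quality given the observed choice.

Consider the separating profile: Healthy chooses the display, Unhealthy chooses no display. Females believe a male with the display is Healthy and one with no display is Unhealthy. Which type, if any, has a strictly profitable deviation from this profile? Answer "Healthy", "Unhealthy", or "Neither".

The display pays 35; no display pays 29.
Healthy: assigned the display, nets 35 − 1 = 34; deviating to no display nets 29.
Unhealthy: assigned no display, nets 29; deviating to the display nets 35 − 3 = 32.
The Unhealthy type gains 3 by deviating.

Unhealthy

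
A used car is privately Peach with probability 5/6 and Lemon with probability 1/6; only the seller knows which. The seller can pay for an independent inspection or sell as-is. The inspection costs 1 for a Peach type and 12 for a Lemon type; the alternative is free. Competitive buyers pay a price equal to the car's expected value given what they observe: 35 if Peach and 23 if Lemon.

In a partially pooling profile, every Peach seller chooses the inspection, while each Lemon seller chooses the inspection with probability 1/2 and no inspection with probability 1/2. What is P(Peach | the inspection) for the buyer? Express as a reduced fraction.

P(the inspection) = (5/6)·1 + (1/6)·(1/2) = 11/12.
By Bayes' rule, P(Peach | the inspection) = (5/6) / (11/12) = 10/11.

10/11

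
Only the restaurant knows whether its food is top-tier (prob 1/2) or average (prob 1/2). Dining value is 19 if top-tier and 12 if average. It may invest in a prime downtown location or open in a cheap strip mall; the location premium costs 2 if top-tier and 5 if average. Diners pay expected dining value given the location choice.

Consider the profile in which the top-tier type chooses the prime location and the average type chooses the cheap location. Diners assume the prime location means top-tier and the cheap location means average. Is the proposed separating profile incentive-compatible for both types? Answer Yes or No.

No

Under these beliefs, the prime location earns price premium 19 and the cheap location earns price premium 12.
top-tier: the prime location nets 19 − 2 = 17; the cheap location nets 12. top-tier prefers the prime location.
average: the prime location nets 19 − 5 = 14; the cheap location nets 12. average would deviate to the prime location.
average has a profitable deviation, so the profile is not an equilibrium.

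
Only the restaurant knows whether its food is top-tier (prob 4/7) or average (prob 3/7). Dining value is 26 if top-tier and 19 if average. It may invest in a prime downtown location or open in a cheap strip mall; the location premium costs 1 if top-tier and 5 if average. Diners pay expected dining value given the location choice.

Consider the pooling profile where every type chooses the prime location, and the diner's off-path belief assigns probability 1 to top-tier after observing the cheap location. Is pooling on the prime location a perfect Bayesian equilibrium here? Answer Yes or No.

On path, the diner holds the prior and pays 4/7·26 + 3/7·19 = 23. Off path (the cheap location), believing top-tier, it pays 26.
top-tier: the prime location nets 23 − 1 = 22; the cheap location nets 26. top-tier would deviate.
average: the prime location nets 23 − 5 = 18; the cheap location nets 26. average would deviate.
A type deviates, so pooling fails.

No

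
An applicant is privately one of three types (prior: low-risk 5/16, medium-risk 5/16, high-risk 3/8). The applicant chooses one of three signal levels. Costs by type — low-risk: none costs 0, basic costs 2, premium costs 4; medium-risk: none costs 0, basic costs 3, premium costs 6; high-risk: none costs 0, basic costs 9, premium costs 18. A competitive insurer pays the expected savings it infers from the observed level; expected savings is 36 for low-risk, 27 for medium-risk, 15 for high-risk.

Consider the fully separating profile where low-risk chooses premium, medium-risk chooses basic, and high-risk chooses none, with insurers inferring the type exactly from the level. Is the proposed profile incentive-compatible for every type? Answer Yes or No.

No

Separating rebates: premium → 36, basic → 27, none → 15.
low-risk (assigned premium): none: 15 − 0 = 15; basic: 27 − 2 = 25; premium: 36 − 4 = 32. low-risk stays.
medium-risk (assigned basic): none: 15 − 0 = 15; basic: 27 − 3 = 24; premium: 36 − 6 = 30. medium-risk prefers premium.
high-risk (assigned none): none: 15 − 0 = 15; basic: 27 − 9 = 18; premium: 36 − 18 = 18. high-risk prefers basic.
At least one type deviates; the separating profile fails.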